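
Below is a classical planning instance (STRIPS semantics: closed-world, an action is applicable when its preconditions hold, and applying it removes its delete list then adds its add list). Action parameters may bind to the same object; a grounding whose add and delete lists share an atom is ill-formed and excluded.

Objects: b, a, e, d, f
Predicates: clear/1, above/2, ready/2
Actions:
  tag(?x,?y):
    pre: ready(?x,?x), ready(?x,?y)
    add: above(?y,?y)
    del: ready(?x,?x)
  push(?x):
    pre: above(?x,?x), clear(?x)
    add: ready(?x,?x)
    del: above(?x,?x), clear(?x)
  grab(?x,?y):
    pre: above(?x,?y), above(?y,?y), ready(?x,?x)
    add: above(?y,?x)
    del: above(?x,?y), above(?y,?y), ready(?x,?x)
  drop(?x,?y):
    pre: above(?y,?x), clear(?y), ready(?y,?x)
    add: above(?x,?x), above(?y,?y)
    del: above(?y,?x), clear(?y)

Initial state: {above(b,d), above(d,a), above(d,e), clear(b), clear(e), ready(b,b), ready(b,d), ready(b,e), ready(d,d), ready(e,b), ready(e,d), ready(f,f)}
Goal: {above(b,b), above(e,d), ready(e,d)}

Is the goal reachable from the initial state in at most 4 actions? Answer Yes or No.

1. tag(b,e)  →  {above(b,d), above(d,a), above(d,e), above(e,e), clear(b), clear(e), ready(b,d), ready(b,e), ready(d,d), ready(e,b), ready(e,d), ready(f,f)}
2. grab(d,e)  →  {above(b,d), above(d,a), above(e,d), clear(b), clear(e), ready(b,d), ready(b,e), ready(e,b), ready(e,d), ready(f,f)}
3. drop(d,b)  →  {above(b,b), above(d,a), above(d,d), above(e,d), clear(e), ready(b,d), ready(b,e), ready(e,b), ready(e,d), ready(f,f)}
optimal plan length = 3; 3 ≤ 4

Yes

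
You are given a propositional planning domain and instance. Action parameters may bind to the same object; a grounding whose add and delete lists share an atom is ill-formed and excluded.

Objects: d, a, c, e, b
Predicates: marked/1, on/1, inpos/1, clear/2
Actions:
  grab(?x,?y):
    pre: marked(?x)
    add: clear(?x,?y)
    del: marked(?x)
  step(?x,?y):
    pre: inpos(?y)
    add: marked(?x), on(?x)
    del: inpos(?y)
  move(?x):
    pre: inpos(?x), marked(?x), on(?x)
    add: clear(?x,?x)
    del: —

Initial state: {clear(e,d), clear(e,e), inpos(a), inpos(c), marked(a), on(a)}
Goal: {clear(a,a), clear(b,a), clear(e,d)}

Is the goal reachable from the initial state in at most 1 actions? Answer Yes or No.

1. grab(a,a)  →  {clear(a,a), clear(e,d), clear(e,e), inpos(a), inpos(c), on(a)}
2. step(b,a)  →  {clear(a,a), clear(e,d), clear(e,e), inpos(c), marked(b), on(a), on(b)}
3. grab(b,a)  →  {clear(a,a), clear(b,a), clear(e,d), clear(e,e), inpos(c), on(a), on(b)}
optimal plan length = 3; 3 > 1

No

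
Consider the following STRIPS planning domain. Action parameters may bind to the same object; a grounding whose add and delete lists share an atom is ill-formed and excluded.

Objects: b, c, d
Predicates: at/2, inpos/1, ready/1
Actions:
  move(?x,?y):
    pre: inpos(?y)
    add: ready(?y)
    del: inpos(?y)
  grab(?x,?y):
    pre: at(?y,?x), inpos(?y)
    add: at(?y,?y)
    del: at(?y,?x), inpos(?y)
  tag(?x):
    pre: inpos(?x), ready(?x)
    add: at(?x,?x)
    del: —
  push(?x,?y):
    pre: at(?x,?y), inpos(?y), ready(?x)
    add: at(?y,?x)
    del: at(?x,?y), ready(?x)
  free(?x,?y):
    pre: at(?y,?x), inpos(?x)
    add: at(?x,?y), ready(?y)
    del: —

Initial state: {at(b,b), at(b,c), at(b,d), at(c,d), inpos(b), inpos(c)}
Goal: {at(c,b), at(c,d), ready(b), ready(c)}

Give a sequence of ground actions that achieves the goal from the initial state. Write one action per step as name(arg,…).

free(c,b); move(b,c)

1. free(c,b)  →  {at(b,b), at(b,c), at(b,d), at(c,b), at(c,d), inpos(b), inpos(c), ready(b)}
2. move(b,c)  →  {at(b,b), at(b,c), at(b,d), at(c,b), at(c,d), inpos(b), ready(b), ready(c)}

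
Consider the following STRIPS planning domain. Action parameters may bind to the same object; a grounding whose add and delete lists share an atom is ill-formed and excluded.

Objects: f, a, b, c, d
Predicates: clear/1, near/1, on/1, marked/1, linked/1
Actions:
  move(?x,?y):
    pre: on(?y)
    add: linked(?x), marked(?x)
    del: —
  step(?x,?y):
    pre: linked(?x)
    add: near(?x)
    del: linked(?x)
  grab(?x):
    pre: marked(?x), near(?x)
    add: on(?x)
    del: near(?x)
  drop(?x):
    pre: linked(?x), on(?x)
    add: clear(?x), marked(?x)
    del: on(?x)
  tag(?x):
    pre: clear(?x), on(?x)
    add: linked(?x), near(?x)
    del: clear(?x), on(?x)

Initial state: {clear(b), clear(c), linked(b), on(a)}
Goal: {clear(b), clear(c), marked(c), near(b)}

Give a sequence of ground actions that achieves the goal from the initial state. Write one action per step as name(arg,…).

move(c,a); step(b,f)

1. move(c,a)  →  {clear(b), clear(c), linked(b), linked(c), marked(c), on(a)}
2. step(b,f)  →  {clear(b), clear(c), linked(c), marked(c), near(b), on(a)}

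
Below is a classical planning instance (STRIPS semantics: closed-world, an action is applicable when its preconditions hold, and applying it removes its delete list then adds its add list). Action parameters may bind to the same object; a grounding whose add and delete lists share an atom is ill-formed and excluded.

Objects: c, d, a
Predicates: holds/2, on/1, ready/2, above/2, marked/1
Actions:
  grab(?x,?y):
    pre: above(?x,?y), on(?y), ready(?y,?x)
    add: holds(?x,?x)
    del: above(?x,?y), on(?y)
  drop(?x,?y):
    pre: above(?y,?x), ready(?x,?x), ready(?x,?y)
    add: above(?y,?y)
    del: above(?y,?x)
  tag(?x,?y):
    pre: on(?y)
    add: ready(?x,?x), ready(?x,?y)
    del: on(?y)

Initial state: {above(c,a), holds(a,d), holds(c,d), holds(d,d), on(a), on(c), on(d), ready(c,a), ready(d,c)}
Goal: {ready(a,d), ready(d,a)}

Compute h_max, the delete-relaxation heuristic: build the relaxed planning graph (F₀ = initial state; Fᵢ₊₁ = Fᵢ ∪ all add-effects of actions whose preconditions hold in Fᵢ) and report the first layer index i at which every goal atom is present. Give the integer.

1

F0 = init (9 atoms)
F1 = F0 ∪ {ready(a,a), ready(a,c), ready(a,d), ready(c,c), ready(c,d), ready(d,a), ready(d,d)}  (16 atoms)
goal ⊆ F1  ⇒  h_max = 1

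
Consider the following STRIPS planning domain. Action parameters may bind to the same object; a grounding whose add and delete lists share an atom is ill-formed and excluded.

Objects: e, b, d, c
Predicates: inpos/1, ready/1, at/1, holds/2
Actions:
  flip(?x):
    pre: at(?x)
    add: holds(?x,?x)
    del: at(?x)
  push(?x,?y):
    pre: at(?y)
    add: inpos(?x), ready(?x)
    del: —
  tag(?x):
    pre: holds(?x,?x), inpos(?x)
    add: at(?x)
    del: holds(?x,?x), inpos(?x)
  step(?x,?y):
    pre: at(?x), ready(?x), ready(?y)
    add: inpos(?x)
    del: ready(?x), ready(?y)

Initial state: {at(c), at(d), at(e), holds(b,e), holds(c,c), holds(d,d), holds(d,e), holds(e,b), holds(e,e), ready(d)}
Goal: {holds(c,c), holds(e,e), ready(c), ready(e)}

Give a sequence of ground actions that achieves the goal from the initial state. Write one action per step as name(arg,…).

push(e,e); push(c,e)

1. push(e,e)  →  {at(c), at(d), at(e), holds(b,e), holds(c,c), holds(d,d), holds(d,e), holds(e,b), holds(e,e), inpos(e), ready(d), ready(e)}
2. push(c,e)  →  {at(c), at(d), at(e), holds(b,e), holds(c,c), holds(d,d), holds(d,e), holds(e,b), holds(e,e), inpos(c), inpos(e), ready(c), ready(d), ready(e)}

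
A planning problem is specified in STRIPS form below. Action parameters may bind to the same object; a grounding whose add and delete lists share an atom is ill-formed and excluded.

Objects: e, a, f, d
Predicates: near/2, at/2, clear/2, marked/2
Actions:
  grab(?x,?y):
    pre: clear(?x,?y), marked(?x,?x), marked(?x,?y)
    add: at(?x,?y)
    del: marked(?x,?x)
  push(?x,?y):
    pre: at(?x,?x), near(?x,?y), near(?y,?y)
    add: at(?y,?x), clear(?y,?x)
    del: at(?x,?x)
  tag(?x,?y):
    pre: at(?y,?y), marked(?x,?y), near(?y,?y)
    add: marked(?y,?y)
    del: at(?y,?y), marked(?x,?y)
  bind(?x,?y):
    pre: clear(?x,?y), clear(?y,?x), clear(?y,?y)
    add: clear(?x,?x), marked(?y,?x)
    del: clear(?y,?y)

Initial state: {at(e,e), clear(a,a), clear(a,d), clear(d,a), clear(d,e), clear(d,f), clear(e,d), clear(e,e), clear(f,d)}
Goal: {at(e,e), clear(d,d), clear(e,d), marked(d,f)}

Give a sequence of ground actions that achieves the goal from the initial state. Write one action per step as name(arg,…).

1. bind(d,e)  →  {at(e,e), clear(a,a), clear(a,d), clear(d,a), clear(d,d), clear(d,e), clear(d,f), clear(e,d), clear(f,d), marked(e,d)}
2. bind(f,d)  →  {at(e,e), clear(a,a), clear(a,d), clear(d,a), clear(d,e), clear(d,f), clear(e,d), clear(f,d), clear(f,f), marked(d,f), marked(e,d)}
3. bind(d,a)  →  {at(e,e), clear(a,d), clear(d,a), clear(d,d), clear(d,e), clear(d,f), clear(e,d), clear(f,d), clear(f,f), marked(a,d), marked(d,f), marked(e,d)}

bind(d,e); bind(f,d); bind(d,a)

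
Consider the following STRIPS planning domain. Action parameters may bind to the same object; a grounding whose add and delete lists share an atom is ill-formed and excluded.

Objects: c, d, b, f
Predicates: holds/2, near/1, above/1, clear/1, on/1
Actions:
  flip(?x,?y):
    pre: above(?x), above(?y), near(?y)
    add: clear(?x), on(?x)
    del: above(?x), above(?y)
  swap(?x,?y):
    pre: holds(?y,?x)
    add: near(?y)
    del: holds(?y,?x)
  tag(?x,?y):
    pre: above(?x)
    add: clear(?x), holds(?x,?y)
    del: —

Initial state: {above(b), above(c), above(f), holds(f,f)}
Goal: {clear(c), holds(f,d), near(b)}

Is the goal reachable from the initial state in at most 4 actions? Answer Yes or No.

1. tag(c,c)  →  {above(b), above(c), above(f), clear(c), holds(c,c), holds(f,f)}
2. tag(b,c)  →  {above(b), above(c), above(f), clear(b), clear(c), holds(b,c), holds(c,c), holds(f,f)}
3. swap(c,b)  →  {above(b), above(c), above(f), clear(b), clear(c), holds(c,c), holds(f,f), near(b)}
4. tag(f,d)  →  {above(b), above(c), above(f), clear(b), clear(c), clear(f), holds(c,c), holds(f,d), holds(f,f), near(b)}
optimal plan length = 4; 4 ≤ 4

Yes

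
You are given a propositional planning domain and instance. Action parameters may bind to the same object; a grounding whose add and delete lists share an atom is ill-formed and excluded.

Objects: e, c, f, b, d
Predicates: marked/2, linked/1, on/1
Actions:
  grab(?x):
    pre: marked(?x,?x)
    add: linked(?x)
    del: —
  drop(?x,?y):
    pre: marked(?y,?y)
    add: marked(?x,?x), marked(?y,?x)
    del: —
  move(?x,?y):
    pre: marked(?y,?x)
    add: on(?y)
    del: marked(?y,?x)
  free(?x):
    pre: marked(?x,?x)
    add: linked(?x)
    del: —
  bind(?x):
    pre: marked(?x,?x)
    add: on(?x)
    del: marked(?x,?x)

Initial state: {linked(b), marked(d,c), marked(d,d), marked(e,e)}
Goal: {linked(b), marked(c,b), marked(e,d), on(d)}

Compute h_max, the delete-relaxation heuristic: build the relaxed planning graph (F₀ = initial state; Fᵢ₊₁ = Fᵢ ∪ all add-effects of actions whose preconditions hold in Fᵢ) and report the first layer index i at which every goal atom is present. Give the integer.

2

F0 = init (4 atoms)
F1 = F0 ∪ {linked(d), linked(e), marked(b,b), marked(c,c), marked(d,b), marked(d,e), marked(d,f), marked(e,b), marked(e,c), marked(e,d), marked(e,f), marked(f,f), on(d), on(e)}  (18 atoms)
F2 = F1 ∪ {linked(c), linked(f), marked(b,c), marked(b,d), marked(b,e), marked(b,f), marked(c,b), marked(c,d), marked(c,e), marked(c,f), marked(f,b), marked(f,c), marked(f,d), marked(f,e), on(b), on(c), on(f)}  (35 atoms)
goal ⊆ F2  ⇒  h_max = 2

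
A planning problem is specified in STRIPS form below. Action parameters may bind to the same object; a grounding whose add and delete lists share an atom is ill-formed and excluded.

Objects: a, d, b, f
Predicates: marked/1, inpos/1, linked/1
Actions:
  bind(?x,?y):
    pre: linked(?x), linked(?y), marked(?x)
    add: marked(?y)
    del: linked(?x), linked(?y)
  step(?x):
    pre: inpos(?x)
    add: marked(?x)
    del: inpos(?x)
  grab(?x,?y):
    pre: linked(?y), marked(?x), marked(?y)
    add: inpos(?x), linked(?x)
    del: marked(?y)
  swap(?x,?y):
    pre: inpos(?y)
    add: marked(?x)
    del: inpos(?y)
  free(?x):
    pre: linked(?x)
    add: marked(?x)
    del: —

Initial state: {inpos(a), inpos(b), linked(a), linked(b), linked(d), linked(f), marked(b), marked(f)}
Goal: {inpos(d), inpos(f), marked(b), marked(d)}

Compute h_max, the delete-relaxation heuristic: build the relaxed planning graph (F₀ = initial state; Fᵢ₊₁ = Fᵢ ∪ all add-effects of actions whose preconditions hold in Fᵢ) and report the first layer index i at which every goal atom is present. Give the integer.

2

F0 = init (8 atoms)
F1 = F0 ∪ {inpos(f), marked(a), marked(d)}  (11 atoms)
F2 = F1 ∪ {inpos(d)}  (12 atoms)
goal ⊆ F2  ⇒  h_max = 2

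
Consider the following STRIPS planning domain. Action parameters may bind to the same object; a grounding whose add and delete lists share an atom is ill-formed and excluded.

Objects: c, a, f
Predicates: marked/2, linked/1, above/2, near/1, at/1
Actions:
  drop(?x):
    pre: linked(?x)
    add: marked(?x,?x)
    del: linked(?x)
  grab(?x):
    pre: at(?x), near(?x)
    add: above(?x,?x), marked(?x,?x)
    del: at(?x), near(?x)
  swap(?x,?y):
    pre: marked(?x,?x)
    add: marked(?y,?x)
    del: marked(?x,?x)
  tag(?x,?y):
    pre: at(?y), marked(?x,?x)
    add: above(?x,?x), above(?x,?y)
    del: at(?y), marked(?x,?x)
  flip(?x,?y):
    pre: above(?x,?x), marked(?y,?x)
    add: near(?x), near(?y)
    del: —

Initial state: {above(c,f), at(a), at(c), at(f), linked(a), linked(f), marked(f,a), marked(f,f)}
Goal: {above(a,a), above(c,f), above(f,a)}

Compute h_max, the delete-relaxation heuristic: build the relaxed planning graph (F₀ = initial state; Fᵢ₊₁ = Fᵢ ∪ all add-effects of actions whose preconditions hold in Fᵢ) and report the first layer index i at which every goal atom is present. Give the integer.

F0 = init (8 atoms)
F1 = F0 ∪ {above(f,a), above(f,c), above(f,f), marked(a,a), marked(a,f), marked(c,f)}  (14 atoms)
F2 = F1 ∪ {above(a,a), above(a,c), above(a,f), marked(c,a), near(a), near(c), near(f)}  (21 atoms)
goal ⊆ F2  ⇒  h_max = 2

2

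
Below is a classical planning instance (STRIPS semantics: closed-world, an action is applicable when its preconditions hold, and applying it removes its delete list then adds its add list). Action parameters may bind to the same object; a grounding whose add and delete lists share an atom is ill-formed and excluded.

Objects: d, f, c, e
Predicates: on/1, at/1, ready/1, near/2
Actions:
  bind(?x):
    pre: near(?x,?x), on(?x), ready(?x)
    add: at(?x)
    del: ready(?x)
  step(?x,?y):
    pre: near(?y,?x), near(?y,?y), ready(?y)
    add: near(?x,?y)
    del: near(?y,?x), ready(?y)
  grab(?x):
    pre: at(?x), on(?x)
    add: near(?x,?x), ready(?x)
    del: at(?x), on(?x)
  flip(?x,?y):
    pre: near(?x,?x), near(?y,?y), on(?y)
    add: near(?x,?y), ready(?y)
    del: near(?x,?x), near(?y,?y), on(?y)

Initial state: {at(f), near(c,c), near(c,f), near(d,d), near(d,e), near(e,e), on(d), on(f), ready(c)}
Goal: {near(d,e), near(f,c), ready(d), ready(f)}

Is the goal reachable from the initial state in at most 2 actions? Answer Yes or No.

No

1. step(f,c)  →  {at(f), near(c,c), near(d,d), near(d,e), near(e,e), near(f,c), on(d), on(f)}
2. grab(f)  →  {near(c,c), near(d,d), near(d,e), near(e,e), near(f,c), near(f,f), on(d), ready(f)}
3. flip(f,d)  →  {near(c,c), near(d,e), near(e,e), near(f,c), near(f,d), ready(d), ready(f)}
optimal plan length = 3; 3 > 2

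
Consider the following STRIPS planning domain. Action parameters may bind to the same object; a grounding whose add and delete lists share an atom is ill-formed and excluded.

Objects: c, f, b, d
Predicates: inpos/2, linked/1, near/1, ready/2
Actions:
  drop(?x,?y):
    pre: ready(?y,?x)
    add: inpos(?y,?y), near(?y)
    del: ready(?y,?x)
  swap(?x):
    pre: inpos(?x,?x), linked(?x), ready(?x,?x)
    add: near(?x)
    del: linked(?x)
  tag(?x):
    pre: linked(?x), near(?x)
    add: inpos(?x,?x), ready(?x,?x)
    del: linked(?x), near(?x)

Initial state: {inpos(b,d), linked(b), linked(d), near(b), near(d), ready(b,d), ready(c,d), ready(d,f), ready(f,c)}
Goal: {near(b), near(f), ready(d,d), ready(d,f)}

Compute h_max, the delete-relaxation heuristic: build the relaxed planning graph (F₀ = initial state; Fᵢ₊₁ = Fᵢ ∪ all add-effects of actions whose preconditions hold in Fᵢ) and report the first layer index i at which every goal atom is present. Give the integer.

F0 = init (9 atoms)
F1 = F0 ∪ {inpos(b,b), inpos(c,c), inpos(d,d), inpos(f,f), near(c), near(f), ready(b,b), ready(d,d)}  (17 atoms)
goal ⊆ F1  ⇒  h_max = 1

1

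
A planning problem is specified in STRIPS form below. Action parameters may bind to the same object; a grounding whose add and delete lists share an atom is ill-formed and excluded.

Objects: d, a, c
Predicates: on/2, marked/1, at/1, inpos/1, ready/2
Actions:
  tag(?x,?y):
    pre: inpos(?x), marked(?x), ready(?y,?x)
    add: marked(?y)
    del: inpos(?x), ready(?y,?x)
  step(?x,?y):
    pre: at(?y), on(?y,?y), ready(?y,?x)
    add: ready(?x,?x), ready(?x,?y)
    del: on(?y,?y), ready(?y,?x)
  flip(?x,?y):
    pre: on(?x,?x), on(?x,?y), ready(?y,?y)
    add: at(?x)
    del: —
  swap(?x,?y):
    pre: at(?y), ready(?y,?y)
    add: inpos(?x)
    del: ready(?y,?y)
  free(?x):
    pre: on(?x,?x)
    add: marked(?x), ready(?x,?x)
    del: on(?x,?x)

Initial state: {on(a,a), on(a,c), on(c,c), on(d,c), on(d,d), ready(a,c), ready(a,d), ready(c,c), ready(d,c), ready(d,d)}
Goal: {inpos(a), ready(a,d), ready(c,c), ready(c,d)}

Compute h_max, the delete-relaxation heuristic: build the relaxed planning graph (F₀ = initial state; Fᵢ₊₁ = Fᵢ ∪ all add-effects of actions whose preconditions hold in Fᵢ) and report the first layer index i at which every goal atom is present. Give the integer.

F0 = init (10 atoms)
F1 = F0 ∪ {at(a), at(c), at(d), marked(a), marked(c), marked(d), ready(a,a)}  (17 atoms)
F2 = F1 ∪ {inpos(a), inpos(c), inpos(d), ready(c,a), ready(c,d), ready(d,a)}  (23 atoms)
goal ⊆ F2  ⇒  h_max = 2

2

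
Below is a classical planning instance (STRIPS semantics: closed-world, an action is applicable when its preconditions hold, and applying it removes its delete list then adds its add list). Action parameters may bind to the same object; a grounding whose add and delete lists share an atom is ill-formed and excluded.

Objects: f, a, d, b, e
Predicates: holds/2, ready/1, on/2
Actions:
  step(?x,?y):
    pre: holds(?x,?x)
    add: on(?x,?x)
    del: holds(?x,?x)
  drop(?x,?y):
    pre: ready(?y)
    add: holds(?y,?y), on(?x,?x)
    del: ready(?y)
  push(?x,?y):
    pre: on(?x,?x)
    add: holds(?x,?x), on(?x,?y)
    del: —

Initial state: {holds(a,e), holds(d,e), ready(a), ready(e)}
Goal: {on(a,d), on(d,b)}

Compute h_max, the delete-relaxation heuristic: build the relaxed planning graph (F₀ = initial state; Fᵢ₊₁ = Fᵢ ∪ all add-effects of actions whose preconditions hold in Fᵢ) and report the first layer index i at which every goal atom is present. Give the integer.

2

F0 = init (4 atoms)
F1 = F0 ∪ {holds(a,a), holds(e,e), on(a,a), on(b,b), on(d,d), on(e,e), on(f,f)}  (11 atoms)
F2 = F1 ∪ {holds(b,b), holds(d,d), holds(f,f), on(a,b), on(a,d), on(a,e), on(a,f), on(b,a), on(b,d), on(b,e), on(b,f), on(d,a), on(d,b), on(d,e), on(d,f), on(e,a), on(e,b), on(e,d), on(e,f), on(f,a), on(f,b), on(f,d), on(f,e)}  (34 atoms)
goal ⊆ F2  ⇒  h_max = 2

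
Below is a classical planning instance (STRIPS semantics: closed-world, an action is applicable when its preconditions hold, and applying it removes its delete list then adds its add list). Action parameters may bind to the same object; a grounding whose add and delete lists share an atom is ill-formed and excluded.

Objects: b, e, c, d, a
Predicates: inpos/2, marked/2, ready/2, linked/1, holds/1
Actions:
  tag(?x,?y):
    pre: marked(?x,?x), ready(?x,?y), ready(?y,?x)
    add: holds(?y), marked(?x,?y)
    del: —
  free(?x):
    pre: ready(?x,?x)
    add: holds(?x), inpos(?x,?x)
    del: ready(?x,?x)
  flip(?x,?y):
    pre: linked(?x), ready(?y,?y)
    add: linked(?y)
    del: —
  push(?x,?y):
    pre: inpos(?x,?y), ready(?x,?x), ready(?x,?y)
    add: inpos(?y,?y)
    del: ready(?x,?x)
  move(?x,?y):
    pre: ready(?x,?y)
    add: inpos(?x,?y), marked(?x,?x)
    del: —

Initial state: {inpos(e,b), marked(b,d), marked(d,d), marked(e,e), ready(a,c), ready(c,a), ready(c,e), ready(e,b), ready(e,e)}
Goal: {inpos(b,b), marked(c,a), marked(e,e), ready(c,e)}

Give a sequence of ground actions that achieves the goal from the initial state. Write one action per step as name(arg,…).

1. push(e,b)  →  {inpos(b,b), inpos(e,b), marked(b,d), marked(d,d), marked(e,e), ready(a,c), ready(c,a), ready(c,e), ready(e,b)}
2. move(c,e)  →  {inpos(b,b), inpos(c,e), inpos(e,b), marked(b,d), marked(c,c), marked(d,d), marked(e,e), ready(a,c), ready(c,a), ready(c,e), ready(e,b)}
3. tag(c,a)  →  {holds(a), inpos(b,b), inpos(c,e), inpos(e,b), marked(b,d), marked(c,a), marked(c,c), marked(d,d), marked(e,e), ready(a,c), ready(c,a), ready(c,e), ready(e,b)}

push(e,b); move(c,e); tag(c,a)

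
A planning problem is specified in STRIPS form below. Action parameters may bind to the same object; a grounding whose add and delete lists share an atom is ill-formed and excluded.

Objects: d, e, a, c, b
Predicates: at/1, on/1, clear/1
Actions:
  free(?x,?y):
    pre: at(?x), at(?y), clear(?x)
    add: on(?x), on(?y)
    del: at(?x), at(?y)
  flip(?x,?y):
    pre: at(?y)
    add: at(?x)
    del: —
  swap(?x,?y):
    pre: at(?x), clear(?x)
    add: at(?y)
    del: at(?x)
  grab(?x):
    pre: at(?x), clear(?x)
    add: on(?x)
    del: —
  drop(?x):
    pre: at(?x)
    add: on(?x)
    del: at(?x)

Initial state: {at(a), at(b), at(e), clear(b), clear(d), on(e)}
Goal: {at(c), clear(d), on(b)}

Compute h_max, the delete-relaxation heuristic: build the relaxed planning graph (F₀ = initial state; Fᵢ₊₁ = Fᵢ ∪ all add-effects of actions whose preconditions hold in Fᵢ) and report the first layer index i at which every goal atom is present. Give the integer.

1

F0 = init (6 atoms)
F1 = F0 ∪ {at(c), at(d), on(a), on(b)}  (10 atoms)
goal ⊆ F1  ⇒  h_max = 1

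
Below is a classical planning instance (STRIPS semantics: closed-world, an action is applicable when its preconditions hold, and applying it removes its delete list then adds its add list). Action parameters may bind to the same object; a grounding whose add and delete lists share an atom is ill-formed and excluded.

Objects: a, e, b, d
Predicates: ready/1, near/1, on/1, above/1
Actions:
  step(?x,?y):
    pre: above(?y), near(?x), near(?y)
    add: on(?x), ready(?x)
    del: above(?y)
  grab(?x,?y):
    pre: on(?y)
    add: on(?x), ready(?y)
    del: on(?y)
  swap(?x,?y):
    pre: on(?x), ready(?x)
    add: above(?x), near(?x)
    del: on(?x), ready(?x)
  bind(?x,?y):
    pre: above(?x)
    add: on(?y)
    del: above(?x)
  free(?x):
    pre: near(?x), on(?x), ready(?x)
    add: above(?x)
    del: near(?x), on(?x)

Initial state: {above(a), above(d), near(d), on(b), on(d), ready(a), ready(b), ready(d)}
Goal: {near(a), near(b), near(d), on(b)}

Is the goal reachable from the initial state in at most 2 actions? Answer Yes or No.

No

1. grab(a,d)  →  {above(a), above(d), near(d), on(a), on(b), ready(a), ready(b), ready(d)}
2. swap(a,a)  →  {above(a), above(d), near(a), near(d), on(b), ready(b), ready(d)}
3. swap(b,a)  →  {above(a), above(b), above(d), near(a), near(b), near(d), ready(d)}
4. step(b,a)  →  {above(b), above(d), near(a), near(b), near(d), on(b), ready(b), ready(d)}
optimal plan length = 4; 4 > 2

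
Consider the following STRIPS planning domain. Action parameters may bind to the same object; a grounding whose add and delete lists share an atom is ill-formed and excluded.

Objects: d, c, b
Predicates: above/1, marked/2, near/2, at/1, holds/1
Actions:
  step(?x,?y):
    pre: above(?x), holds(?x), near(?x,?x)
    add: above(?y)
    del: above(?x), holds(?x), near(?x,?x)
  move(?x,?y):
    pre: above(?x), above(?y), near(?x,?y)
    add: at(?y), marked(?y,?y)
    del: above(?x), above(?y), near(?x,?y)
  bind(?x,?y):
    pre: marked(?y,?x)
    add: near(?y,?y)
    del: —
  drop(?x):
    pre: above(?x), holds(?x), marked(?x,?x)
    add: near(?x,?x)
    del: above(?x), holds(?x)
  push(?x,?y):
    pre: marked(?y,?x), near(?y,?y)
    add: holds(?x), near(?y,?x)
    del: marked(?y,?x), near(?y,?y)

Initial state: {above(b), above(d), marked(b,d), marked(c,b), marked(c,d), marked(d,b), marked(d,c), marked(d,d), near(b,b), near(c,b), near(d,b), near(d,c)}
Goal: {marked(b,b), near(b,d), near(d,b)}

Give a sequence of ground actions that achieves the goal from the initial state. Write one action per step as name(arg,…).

1. move(b,b)  →  {above(d), at(b), marked(b,b), marked(b,d), marked(c,b), marked(c,d), marked(d,b), marked(d,c), marked(d,d), near(c,b), near(d,b), near(d,c)}
2. bind(d,b)  →  {above(d), at(b), marked(b,b), marked(b,d), marked(c,b), marked(c,d), marked(d,b), marked(d,c), marked(d,d), near(b,b), near(c,b), near(d,b), near(d,c)}
3. push(d,b)  →  {above(d), at(b), holds(d), marked(b,b), marked(c,b), marked(c,d), marked(d,b), marked(d,c), marked(d,d), near(b,d), near(c,b), near(d,b), near(d,c)}

move(b,b); bind(d,b); push(d,b)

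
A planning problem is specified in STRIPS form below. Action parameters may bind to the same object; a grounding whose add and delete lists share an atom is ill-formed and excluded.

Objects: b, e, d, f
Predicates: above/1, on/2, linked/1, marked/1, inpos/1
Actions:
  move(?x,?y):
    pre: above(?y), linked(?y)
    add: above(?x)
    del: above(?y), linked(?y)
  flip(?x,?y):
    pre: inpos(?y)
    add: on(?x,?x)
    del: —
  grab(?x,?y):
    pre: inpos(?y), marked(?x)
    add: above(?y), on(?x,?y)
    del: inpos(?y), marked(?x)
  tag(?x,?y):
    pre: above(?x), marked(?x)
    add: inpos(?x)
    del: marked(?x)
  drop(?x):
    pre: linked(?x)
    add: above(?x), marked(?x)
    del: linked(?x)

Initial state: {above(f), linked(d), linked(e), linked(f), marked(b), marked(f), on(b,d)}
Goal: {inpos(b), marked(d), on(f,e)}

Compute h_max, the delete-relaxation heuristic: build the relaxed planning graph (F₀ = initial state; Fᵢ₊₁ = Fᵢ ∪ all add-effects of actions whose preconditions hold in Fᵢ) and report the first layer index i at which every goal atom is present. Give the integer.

3

F0 = init (7 atoms)
F1 = F0 ∪ {above(b), above(d), above(e), inpos(f), marked(d), marked(e)}  (13 atoms)
F2 = F1 ∪ {inpos(b), inpos(d), inpos(e), on(b,b), on(b,f), on(d,d), on(d,f), on(e,e), on(e,f), on(f,f)}  (23 atoms)
F3 = F2 ∪ {on(b,e), on(d,b), on(d,e), on(e,b), on(e,d), on(f,b), on(f,d), on(f,e)}  (31 atoms)
goal ⊆ F3  ⇒  h_max = 3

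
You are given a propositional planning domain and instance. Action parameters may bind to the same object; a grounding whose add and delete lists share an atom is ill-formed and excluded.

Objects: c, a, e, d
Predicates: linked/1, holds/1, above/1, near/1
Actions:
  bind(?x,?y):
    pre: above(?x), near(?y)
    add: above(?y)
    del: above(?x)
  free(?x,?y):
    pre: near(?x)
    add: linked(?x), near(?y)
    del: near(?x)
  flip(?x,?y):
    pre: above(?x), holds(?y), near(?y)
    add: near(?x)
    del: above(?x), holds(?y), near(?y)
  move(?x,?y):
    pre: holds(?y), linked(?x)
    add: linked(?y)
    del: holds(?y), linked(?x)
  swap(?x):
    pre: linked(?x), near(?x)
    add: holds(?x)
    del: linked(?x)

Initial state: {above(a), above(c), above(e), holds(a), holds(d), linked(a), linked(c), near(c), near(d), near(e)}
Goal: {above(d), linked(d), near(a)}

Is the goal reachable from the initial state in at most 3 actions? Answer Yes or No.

1. bind(c,d)  →  {above(a), above(d), above(e), holds(a), holds(d), linked(a), linked(c), near(c), near(d), near(e)}
2. free(d,a)  →  {above(a), above(d), above(e), holds(a), holds(d), linked(a), linked(c), linked(d), near(a), near(c), near(e)}
optimal plan length = 2; 2 ≤ 3

Yes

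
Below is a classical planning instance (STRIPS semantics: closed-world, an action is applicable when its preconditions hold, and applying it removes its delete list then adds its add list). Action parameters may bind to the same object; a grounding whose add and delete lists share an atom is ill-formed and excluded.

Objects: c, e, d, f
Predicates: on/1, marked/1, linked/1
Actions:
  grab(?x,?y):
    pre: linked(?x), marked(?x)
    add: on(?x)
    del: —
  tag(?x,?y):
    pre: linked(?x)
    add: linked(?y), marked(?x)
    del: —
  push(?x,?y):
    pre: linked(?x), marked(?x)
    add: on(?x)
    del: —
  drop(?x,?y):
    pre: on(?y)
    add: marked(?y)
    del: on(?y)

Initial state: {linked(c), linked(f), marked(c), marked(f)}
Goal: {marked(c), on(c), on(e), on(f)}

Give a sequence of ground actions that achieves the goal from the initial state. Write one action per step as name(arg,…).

1. grab(c,c)  →  {linked(c), linked(f), marked(c), marked(f), on(c)}
2. grab(f,c)  →  {linked(c), linked(f), marked(c), marked(f), on(c), on(f)}
3. tag(c,e)  →  {linked(c), linked(e), linked(f), marked(c), marked(f), on(c), on(f)}
4. tag(e,c)  →  {linked(c), linked(e), linked(f), marked(c), marked(e), marked(f), on(c), on(f)}
5. grab(e,c)  →  {linked(c), linked(e), linked(f), marked(c), marked(e), marked(f), on(c), on(e), on(f)}

grab(c,c); grab(f,c); tag(c,e); tag(e,c); grab(e,c)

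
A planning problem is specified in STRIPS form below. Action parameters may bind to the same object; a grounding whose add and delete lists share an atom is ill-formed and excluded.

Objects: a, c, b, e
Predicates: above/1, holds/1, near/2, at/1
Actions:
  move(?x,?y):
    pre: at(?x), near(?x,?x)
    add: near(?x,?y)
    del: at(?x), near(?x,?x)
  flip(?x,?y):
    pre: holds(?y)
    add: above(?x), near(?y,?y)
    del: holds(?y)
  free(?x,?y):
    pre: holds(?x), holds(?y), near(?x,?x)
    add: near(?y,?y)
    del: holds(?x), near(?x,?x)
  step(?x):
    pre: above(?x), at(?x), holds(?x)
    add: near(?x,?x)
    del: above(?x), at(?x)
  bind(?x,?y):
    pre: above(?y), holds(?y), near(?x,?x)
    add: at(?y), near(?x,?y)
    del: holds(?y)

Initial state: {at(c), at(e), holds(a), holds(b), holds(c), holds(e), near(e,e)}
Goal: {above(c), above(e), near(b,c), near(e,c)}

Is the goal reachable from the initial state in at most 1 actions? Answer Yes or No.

1. move(e,c)  →  {at(c), holds(a), holds(b), holds(c), holds(e), near(e,c)}
2. flip(c,a)  →  {above(c), at(c), holds(b), holds(c), holds(e), near(a,a), near(e,c)}
3. flip(e,b)  →  {above(c), above(e), at(c), holds(c), holds(e), near(a,a), near(b,b), near(e,c)}
4. bind(b,c)  →  {above(c), above(e), at(c), holds(e), near(a,a), near(b,b), near(b,c), near(e,c)}
optimal plan length = 4; 4 > 1

No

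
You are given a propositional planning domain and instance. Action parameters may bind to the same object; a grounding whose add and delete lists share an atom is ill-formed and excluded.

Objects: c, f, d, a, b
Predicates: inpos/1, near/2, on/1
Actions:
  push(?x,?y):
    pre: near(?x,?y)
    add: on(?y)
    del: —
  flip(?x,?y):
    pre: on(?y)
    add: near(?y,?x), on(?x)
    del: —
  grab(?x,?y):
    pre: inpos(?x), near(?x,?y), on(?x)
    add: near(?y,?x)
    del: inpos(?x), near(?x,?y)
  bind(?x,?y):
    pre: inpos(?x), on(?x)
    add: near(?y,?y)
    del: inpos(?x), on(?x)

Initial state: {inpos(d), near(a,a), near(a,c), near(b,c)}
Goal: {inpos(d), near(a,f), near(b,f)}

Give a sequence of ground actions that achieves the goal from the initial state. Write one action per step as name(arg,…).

1. push(a,a)  →  {inpos(d), near(a,a), near(a,c), near(b,c), on(a)}
2. flip(f,a)  →  {inpos(d), near(a,a), near(a,c), near(a,f), near(b,c), on(a), on(f)}
3. flip(b,f)  →  {inpos(d), near(a,a), near(a,c), near(a,f), near(b,c), near(f,b), on(a), on(b), on(f)}
4. flip(f,b)  →  {inpos(d), near(a,a), near(a,c), near(a,f), near(b,c), near(b,f), near(f,b), on(a), on(b), on(f)}

push(a,a); flip(f,a); flip(b,f); flip(f,b)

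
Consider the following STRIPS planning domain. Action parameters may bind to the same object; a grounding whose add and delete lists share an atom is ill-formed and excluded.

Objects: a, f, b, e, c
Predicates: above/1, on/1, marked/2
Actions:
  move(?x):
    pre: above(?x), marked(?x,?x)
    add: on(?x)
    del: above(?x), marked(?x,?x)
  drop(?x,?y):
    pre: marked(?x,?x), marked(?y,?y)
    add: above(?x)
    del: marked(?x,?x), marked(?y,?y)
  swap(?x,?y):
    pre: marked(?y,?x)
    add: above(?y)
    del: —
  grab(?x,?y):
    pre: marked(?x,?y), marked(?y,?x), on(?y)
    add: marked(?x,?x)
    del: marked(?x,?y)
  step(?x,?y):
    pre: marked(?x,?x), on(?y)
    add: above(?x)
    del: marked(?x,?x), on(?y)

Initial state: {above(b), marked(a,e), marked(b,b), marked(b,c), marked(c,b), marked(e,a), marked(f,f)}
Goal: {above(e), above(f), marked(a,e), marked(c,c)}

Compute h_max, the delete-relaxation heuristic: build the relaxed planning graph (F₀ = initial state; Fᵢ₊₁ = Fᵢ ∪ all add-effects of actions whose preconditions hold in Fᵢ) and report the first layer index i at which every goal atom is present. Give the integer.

2

F0 = init (7 atoms)
F1 = F0 ∪ {above(a), above(c), above(e), above(f), on(b)}  (12 atoms)
F2 = F1 ∪ {marked(c,c), on(f)}  (14 atoms)
goal ⊆ F2  ⇒  h_max = 2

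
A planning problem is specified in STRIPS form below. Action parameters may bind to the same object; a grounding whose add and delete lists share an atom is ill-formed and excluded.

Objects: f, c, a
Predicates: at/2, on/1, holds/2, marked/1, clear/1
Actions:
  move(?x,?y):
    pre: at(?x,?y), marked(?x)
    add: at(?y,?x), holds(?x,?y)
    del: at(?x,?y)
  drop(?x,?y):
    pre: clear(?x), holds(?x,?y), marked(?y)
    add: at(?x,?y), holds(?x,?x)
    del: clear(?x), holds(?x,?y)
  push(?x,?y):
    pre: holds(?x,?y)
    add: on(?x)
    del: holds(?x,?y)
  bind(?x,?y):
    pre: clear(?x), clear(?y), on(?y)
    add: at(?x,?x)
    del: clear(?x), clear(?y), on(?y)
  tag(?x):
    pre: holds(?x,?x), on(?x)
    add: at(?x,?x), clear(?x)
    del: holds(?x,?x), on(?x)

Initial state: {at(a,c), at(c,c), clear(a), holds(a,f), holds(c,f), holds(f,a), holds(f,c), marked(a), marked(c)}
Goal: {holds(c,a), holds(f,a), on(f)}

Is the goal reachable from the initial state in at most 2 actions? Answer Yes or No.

1. move(a,c)  →  {at(c,a), at(c,c), clear(a), holds(a,c), holds(a,f), holds(c,f), holds(f,a), holds(f,c), marked(a), marked(c)}
2. move(c,a)  →  {at(a,c), at(c,c), clear(a), holds(a,c), holds(a,f), holds(c,a), holds(c,f), holds(f,a), holds(f,c), marked(a), marked(c)}
3. push(f,c)  →  {at(a,c), at(c,c), clear(a), holds(a,c), holds(a,f), holds(c,a), holds(c,f), holds(f,a), marked(a), marked(c), on(f)}
optimal plan length = 3; 3 > 2

No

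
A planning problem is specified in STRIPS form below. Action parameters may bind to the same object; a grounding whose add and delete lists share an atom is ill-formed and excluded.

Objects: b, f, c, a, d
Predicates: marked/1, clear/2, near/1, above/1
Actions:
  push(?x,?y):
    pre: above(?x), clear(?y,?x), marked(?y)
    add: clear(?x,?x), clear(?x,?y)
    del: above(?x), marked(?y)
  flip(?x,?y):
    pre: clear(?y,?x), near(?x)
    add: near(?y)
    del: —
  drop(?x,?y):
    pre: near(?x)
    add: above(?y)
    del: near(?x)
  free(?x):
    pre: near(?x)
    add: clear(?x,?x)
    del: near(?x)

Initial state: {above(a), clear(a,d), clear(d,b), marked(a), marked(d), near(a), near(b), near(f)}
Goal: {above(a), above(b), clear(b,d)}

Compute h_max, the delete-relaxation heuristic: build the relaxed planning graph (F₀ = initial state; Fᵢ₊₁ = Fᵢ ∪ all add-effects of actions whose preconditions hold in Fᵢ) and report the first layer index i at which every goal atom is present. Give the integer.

2

F0 = init (8 atoms)
F1 = F0 ∪ {above(b), above(c), above(d), above(f), clear(a,a), clear(b,b), clear(f,f), near(d)}  (16 atoms)
F2 = F1 ∪ {clear(b,d), clear(d,a), clear(d,d)}  (19 atoms)
goal ⊆ F2  ⇒  h_max = 2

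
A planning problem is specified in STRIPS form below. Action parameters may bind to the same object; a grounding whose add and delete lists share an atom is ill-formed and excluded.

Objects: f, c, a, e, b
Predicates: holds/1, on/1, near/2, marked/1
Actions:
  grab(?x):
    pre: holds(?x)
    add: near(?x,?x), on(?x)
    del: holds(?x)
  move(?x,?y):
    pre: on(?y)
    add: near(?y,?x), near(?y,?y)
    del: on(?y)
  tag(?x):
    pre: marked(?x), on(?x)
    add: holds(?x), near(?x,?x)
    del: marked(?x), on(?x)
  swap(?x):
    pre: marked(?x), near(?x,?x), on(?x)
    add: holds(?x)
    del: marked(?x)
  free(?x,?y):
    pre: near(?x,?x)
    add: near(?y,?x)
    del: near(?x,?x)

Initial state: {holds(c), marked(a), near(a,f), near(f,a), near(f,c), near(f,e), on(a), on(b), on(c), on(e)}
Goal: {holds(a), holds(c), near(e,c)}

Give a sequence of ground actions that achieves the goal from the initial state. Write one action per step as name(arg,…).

move(c,e); tag(a)

1. move(c,e)  →  {holds(c), marked(a), near(a,f), near(e,c), near(e,e), near(f,a), near(f,c), near(f,e), on(a), on(b), on(c)}
2. tag(a)  →  {holds(a), holds(c), near(a,a), near(a,f), near(e,c), near(e,e), near(f,a), near(f,c), near(f,e), on(b), on(c)}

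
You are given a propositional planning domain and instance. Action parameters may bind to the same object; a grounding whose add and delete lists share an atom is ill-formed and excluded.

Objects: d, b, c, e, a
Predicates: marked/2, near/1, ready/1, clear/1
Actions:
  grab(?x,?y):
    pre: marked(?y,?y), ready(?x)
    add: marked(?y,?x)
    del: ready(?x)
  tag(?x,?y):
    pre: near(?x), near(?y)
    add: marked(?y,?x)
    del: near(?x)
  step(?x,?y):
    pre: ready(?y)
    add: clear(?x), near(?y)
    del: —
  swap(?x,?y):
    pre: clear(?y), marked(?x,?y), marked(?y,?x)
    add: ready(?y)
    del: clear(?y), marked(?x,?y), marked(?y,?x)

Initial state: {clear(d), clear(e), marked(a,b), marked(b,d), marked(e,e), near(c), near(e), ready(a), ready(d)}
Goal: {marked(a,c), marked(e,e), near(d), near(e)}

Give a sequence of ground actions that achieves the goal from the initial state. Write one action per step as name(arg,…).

step(d,d); step(d,a); tag(c,a)

1. step(d,d)  →  {clear(d), clear(e), marked(a,b), marked(b,d), marked(e,e), near(c), near(d), near(e), ready(a), ready(d)}
2. step(d,a)  →  {clear(d), clear(e), marked(a,b), marked(b,d), marked(e,e), near(a), near(c), near(d), near(e), ready(a), ready(d)}
3. tag(c,a)  →  {clear(d), clear(e), marked(a,b), marked(a,c), marked(b,d), marked(e,e), near(a), near(d), near(e), ready(a), ready(d)}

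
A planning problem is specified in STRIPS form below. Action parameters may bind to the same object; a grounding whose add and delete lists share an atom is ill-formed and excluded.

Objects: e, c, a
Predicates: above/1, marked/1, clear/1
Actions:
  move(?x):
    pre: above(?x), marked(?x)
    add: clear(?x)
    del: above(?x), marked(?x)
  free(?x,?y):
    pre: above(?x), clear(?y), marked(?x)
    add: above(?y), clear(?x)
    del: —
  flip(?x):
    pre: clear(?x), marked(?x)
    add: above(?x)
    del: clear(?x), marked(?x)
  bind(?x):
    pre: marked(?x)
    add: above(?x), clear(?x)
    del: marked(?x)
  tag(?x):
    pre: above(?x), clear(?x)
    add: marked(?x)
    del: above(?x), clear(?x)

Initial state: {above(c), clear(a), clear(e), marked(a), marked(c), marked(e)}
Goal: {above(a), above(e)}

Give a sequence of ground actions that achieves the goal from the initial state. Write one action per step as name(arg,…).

1. free(c,e)  →  {above(c), above(e), clear(a), clear(c), clear(e), marked(a), marked(c), marked(e)}
2. free(e,a)  →  {above(a), above(c), above(e), clear(a), clear(c), clear(e), marked(a), marked(c), marked(e)}

free(c,e); free(e,a)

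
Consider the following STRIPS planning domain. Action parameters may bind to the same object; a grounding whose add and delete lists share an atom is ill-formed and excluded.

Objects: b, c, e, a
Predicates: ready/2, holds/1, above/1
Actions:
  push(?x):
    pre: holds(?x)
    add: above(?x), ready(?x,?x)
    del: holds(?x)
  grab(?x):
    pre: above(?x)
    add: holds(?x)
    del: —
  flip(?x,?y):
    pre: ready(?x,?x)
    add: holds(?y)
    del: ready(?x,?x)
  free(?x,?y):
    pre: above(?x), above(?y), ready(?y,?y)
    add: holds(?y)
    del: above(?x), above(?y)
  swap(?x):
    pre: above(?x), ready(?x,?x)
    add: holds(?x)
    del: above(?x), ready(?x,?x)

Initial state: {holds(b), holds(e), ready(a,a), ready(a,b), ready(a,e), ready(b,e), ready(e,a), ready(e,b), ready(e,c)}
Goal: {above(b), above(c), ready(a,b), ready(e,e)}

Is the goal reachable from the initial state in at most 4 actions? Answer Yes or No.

1. push(b)  →  {above(b), holds(e), ready(a,a), ready(a,b), ready(a,e), ready(b,b), ready(b,e), ready(e,a), ready(e,b), ready(e,c)}
2. push(e)  →  {above(b), above(e), ready(a,a), ready(a,b), ready(a,e), ready(b,b), ready(b,e), ready(e,a), ready(e,b), ready(e,c), ready(e,e)}
3. flip(b,c)  →  {above(b), above(e), holds(c), ready(a,a), ready(a,b), ready(a,e), ready(b,e), ready(e,a), ready(e,b), ready(e,c), ready(e,e)}
4. push(c)  →  {above(b), above(c), above(e), ready(a,a), ready(a,b), ready(a,e), ready(b,e), ready(c,c), ready(e,a), ready(e,b), ready(e,c), ready(e,e)}
optimal plan length = 4; 4 ≤ 4

Yes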